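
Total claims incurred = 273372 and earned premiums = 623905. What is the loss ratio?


Loss ratio = claims / premiums
= 273372 / 623905
= 0.4382


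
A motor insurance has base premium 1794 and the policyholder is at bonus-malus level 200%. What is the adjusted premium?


adjusted = base * BM_level / 100
= 1794 * 200 / 100
= 1794 * 2.0
= 3588.0


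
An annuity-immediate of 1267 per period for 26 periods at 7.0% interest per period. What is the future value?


FV = PMT * ((1+i)^n - 1) / i
= 1267 * ((1.07)^26 - 1) / 0.07
= 1267 * (5.807353 - 1) / 0.07
= 87013.0879


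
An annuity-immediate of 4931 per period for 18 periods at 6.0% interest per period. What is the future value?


FV = PMT * ((1+i)^n - 1) / i
= 4931 * ((1.06)^18 - 1) / 0.06
= 4931 * (2.854339 - 1) / 0.06
= 152395.7727


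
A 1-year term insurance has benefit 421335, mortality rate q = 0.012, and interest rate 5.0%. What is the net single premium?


NSP = benefit * q * v
v = 1/(1+i) = 0.952381
NSP = 421335 * 0.012 * 0.952381
= 4815.2571


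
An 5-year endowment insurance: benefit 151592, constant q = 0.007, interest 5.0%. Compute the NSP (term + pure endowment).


Term component = 4533.4306
Pure endowment = 5_p_x * v^5 * benefit = 0.965487 * 0.783526 * 151592 = 114676.9226
NSP = 119210.3531


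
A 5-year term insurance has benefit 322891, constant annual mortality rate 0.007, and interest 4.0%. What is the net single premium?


NSP = benefit * sum_{k=0}^{n-1} k_p_x * q * v^(k+1)
With constant q=0.007, v=0.961538
Sum = 0.030746
NSP = 322891 * 0.030746
= 9927.7499


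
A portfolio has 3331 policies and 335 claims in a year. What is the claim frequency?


frequency = claims / policies
= 335 / 3331
= 0.1006


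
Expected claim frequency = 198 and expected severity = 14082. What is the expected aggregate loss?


E[S] = E[N] * E[X]
= 198 * 14082
= 2.7882e+06


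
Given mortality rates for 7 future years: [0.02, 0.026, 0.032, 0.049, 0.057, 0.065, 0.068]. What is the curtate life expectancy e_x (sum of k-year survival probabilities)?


e_x = sum_{k=1}^{n} k_p_x
k_p_x values:
  1_p_x = 0.98
  2_p_x = 0.95452
  3_p_x = 0.923975
  4_p_x = 0.878701
  5_p_x = 0.828615
  6_p_x = 0.774755
  7_p_x = 0.722071
e_x = 6.0626


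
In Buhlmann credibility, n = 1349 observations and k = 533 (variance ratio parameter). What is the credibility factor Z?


Z = n / (n + k)
= 1349 / (1349 + 533)
= 1349 / 1882
= 0.7168


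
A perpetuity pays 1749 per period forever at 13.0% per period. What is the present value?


PV = PMT / i
= 1749 / 0.13
= 13453.8462


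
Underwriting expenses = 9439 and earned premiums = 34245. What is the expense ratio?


Expense ratio = expenses / premiums
= 9439 / 34245
= 0.2756


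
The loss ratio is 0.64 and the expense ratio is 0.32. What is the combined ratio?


Combined ratio = loss ratio + expense ratio
= 0.64 + 0.32
= 0.96


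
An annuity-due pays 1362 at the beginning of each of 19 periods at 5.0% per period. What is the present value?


PV_due = PMT * (1-(1+i)^(-n))/i * (1+i)
PV_immediate = 16460.207
PV_due = 16460.207 * 1.05
= 17283.2174


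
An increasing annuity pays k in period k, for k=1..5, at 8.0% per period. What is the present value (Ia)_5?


(Ia)_n = sum_{k=1}^{n} k * v^k, v = 1/(1+i)
v = 0.925926
Sum computed term by term:
(Ia)_5 = 11.3651


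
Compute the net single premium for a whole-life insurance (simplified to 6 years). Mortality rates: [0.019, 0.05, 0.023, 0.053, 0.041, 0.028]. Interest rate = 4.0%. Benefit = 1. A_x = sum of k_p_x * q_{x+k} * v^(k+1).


v = 0.961538
Year 0: k_p_x=1.0, q=0.019, term=0.018269
Year 1: k_p_x=0.981, q=0.05, term=0.045349
Year 2: k_p_x=0.93195, q=0.023, term=0.019056
Year 3: k_p_x=0.910515, q=0.053, term=0.041251
Year 4: k_p_x=0.862258, q=0.041, term=0.029057
Year 5: k_p_x=0.826905, q=0.028, term=0.018298
A_x = 0.1713


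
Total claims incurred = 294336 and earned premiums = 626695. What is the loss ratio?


Loss ratio = claims / premiums
= 294336 / 626695
= 0.4697


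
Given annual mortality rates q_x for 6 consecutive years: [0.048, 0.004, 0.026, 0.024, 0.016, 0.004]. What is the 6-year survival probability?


p_k = 1 - q_k for each year
Survival = product of (1 - q_k)
= 0.952 * 0.996 * 0.974 * 0.976 * 0.984 * 0.996
= 0.8834


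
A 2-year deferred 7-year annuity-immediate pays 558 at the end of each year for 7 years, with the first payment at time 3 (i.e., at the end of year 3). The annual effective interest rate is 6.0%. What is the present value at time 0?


PV at time 2 of the 7-year annuity-immediate:
a_n = 558 * (1-(1+0.06)^(-7))/0.06 = 3114.9688
Discount back 2 years to time 0:
PV = 3114.9688 * (1+0.06)^(-2)
= 3114.9688 * 0.889996
= 2772.3112


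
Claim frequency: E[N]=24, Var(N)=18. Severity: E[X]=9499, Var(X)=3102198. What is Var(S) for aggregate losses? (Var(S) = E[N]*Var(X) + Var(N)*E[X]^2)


Var(S) = E[N]*Var(X) + Var(N)*E[X]^2
= 24*3102198 + 18*9499^2
= 74452752 + 1624158018
= 1.6986e+09


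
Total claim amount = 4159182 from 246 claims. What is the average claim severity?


severity = total / number
= 4159182 / 246
= 16907.2439


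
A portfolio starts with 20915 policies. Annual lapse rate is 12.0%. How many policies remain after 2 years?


remaining = initial * (1 - lapse)^years
= 20915 * (1 - 0.12)^2
= 20915 * 0.7744
= 16196.576


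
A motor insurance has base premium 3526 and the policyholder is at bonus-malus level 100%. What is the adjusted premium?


adjusted = base * BM_level / 100
= 3526 * 100 / 100
= 3526 * 1.0
= 3526.0


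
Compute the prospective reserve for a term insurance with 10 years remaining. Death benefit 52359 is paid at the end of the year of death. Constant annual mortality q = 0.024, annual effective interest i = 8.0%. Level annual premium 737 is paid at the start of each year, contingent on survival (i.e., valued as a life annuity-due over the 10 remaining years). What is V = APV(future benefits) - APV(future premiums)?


v = 1/(1+i) = 0.925926
APV(future benefits) per unit = sum_{k=0}^{9} k_p_x * q * v^(k+1) = 0.146932
APV(future benefits) = 52359 * 0.146932 = 7693.1964
Life annuity-due factor ä_{x:10} = sum_{k=0}^{9} k_p_x * v^k = 6.611926
APV(future premiums) = 737 * 6.611926 = 4872.9895
V = 7693.1964 - 4872.9895
= 2820.2069


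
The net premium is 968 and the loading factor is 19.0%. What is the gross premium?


Gross = net * (1 + loading)
= 968 * (1 + 0.19)
= 968 * 1.19
= 1151.92


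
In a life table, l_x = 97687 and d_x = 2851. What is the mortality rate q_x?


q_x = d_x / l_x
= 2851 / 97687
= 0.0292


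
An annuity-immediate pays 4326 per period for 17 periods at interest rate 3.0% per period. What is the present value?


PV = PMT * (1 - (1+i)^(-n)) / i
= 4326 * (1 - (1+0.03)^(-17)) / 0.03
= 4326 * (1 - 0.605016) / 0.03
= 4326 * 13.166118
= 56956.6285


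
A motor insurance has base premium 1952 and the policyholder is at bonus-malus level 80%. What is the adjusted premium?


adjusted = base * BM_level / 100
= 1952 * 80 / 100
= 1952 * 0.8
= 1561.6


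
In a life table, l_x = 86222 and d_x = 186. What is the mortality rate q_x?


q_x = d_x / l_x
= 186 / 86222
= 0.0022


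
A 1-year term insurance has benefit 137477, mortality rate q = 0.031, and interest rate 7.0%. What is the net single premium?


NSP = benefit * q * v
v = 1/(1+i) = 0.934579
NSP = 137477 * 0.031 * 0.934579
= 3982.9785


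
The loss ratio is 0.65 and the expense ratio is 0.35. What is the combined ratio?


Combined ratio = loss ratio + expense ratio
= 0.65 + 0.35
= 1.0


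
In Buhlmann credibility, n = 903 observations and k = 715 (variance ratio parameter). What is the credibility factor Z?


Z = n / (n + k)
= 903 / (903 + 715)
= 903 / 1618
= 0.5581


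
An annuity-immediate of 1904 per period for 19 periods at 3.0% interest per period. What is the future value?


FV = PMT * ((1+i)^n - 1) / i
= 1904 * ((1.03)^19 - 1) / 0.03
= 1904 * (1.753506 - 1) / 0.03
= 47822.5175


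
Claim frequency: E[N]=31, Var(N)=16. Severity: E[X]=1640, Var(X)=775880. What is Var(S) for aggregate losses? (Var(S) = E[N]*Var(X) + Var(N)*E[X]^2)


Var(S) = E[N]*Var(X) + Var(N)*E[X]^2
= 31*775880 + 16*1640^2
= 24052280 + 43033600
= 6.7086e+07


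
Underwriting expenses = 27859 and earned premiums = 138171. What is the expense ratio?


Expense ratio = expenses / premiums
= 27859 / 138171
= 0.2016


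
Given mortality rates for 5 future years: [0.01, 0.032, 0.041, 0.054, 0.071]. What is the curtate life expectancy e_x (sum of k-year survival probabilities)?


e_x = sum_{k=1}^{n} k_p_x
k_p_x values:
  1_p_x = 0.99
  2_p_x = 0.95832
  3_p_x = 0.919029
  4_p_x = 0.869401
  5_p_x = 0.807674
e_x = 4.5444


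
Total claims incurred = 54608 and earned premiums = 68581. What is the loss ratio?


Loss ratio = claims / premiums
= 54608 / 68581
= 0.7963


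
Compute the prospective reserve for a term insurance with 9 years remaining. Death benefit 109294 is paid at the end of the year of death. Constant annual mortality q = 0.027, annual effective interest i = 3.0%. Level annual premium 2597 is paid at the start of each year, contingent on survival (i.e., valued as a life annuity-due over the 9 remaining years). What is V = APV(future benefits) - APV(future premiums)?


v = 1/(1+i) = 0.970874
APV(future benefits) per unit = sum_{k=0}^{8} k_p_x * q * v^(k+1) = 0.189912
APV(future benefits) = 109294 * 0.189912 = 20756.2717
Life annuity-due factor ä_{x:9} = sum_{k=0}^{8} k_p_x * v^k = 7.244801
APV(future premiums) = 2597 * 7.244801 = 18814.7494
V = 20756.2717 - 18814.7494
= 1941.5224


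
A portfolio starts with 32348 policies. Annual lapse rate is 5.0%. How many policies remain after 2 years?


remaining = initial * (1 - lapse)^years
= 32348 * (1 - 0.05)^2
= 32348 * 0.9025
= 29194.07


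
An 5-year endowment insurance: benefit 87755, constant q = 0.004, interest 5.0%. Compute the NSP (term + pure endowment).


Term component = 1508.2126
Pure endowment = 5_p_x * v^5 * benefit = 0.980159 * 0.783526 * 87755 = 67394.1294
NSP = 68902.342


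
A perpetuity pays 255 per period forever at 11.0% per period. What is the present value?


PV = PMT / i
= 255 / 0.11
= 2318.1818


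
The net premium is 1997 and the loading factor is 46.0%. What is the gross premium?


Gross = net * (1 + loading)
= 1997 * (1 + 0.46)
= 1997 * 1.46
= 2915.62


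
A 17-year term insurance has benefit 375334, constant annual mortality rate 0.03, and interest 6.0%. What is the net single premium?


NSP = benefit * sum_{k=0}^{n-1} k_p_x * q * v^(k+1)
With constant q=0.03, v=0.943396
Sum = 0.259577
NSP = 375334 * 0.259577
= 97428.1247


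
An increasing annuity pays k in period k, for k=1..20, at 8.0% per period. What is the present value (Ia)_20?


(Ia)_n = sum_{k=1}^{n} k * v^k, v = 1/(1+i)
v = 0.925926
Sum computed term by term:
(Ia)_20 = 78.9079


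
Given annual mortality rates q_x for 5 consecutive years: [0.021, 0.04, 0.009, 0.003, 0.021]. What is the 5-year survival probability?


p_k = 1 - q_k for each year
Survival = product of (1 - q_k)
= 0.979 * 0.96 * 0.991 * 0.997 * 0.979
= 0.9091


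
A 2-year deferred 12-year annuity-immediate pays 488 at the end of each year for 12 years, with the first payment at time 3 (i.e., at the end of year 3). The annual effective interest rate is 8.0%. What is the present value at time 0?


PV at time 2 of the 12-year annuity-immediate:
a_n = 488 * (1-(1+0.08)^(-12))/0.08 = 3677.6061
Discount back 2 years to time 0:
PV = 3677.6061 * (1+0.08)^(-2)
= 3677.6061 * 0.857339
= 3152.9545


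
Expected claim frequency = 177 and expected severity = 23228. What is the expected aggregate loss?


E[S] = E[N] * E[X]
= 177 * 23228
= 4.1114e+06


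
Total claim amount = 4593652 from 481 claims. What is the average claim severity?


severity = total / number
= 4593652 / 481
= 9550.2121


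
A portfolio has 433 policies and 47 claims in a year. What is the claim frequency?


frequency = claims / policies
= 47 / 433
= 0.1085


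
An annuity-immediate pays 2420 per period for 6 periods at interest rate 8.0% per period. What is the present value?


PV = PMT * (1 - (1+i)^(-n)) / i
= 2420 * (1 - (1+0.08)^(-6)) / 0.08
= 2420 * (1 - 0.63017) / 0.08
= 2420 * 4.62288
= 11187.3688


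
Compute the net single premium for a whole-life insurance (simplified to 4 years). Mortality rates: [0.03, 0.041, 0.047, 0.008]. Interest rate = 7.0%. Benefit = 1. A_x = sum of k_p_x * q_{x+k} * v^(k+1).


v = 0.934579
Year 0: k_p_x=1.0, q=0.03, term=0.028037
Year 1: k_p_x=0.97, q=0.041, term=0.034737
Year 2: k_p_x=0.93023, q=0.047, term=0.035689
Year 3: k_p_x=0.886509, q=0.008, term=0.005411
A_x = 0.1039


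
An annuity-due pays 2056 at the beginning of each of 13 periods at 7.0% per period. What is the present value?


PV_due = PMT * (1-(1+i)^(-n))/i * (1+i)
PV_immediate = 17183.3299
PV_due = 17183.3299 * 1.07
= 18386.163


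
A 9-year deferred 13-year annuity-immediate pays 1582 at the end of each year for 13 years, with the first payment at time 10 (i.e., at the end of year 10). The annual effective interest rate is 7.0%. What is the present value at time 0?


PV at time 9 of the 13-year annuity-immediate:
a_n = 1582 * (1-(1+0.07)^(-13))/0.07 = 13221.8035
Discount back 9 years to time 0:
PV = 13221.8035 * (1+0.07)^(-9)
= 13221.8035 * 0.543934
= 7191.785


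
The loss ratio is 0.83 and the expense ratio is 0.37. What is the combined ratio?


Combined ratio = loss ratio + expense ratio
= 0.83 + 0.37
= 1.2


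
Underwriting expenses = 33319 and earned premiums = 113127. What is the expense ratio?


Expense ratio = expenses / premiums
= 33319 / 113127
= 0.2945


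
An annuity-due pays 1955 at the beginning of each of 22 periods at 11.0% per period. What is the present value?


PV_due = PMT * (1-(1+i)^(-n))/i * (1+i)
PV_immediate = 15983.5699
PV_due = 15983.5699 * 1.11
= 17741.7626


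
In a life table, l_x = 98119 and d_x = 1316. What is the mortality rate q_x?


q_x = d_x / l_x
= 1316 / 98119
= 0.0134


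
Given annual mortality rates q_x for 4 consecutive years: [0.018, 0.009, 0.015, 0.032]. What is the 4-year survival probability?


p_k = 1 - q_k for each year
Survival = product of (1 - q_k)
= 0.982 * 0.991 * 0.985 * 0.968
= 0.9279


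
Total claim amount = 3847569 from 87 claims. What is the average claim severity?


severity = total / number
= 3847569 / 87
= 44224.931


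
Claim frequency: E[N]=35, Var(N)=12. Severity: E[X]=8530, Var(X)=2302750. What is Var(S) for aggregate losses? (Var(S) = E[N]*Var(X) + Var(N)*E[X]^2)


Var(S) = E[N]*Var(X) + Var(N)*E[X]^2
= 35*2302750 + 12*8530^2
= 80596250 + 873130800
= 9.5373e+08


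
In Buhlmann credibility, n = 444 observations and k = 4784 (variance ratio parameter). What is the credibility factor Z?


Z = n / (n + k)
= 444 / (444 + 4784)
= 444 / 5228
= 0.0849


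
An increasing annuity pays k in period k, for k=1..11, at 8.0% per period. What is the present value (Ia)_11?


(Ia)_n = sum_{k=1}^{n} k * v^k, v = 1/(1+i)
v = 0.925926
Sum computed term by term:
(Ia)_11 = 37.4046


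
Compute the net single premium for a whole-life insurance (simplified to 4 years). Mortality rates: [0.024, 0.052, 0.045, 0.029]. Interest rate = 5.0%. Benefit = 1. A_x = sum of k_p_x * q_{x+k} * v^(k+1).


v = 0.952381
Year 0: k_p_x=1.0, q=0.024, term=0.022857
Year 1: k_p_x=0.976, q=0.052, term=0.046034
Year 2: k_p_x=0.925248, q=0.045, term=0.035967
Year 3: k_p_x=0.883612, q=0.029, term=0.021082
A_x = 0.1259


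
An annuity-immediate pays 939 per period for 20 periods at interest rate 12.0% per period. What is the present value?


PV = PMT * (1 - (1+i)^(-n)) / i
= 939 * (1 - (1+0.12)^(-20)) / 0.12
= 939 * (1 - 0.103667) / 0.12
= 939 * 7.469444
= 7013.8076


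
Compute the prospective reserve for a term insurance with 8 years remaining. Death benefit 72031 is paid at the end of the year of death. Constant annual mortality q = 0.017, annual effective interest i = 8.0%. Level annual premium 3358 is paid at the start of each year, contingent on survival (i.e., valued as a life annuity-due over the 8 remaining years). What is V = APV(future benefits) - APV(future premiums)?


v = 1/(1+i) = 0.925926
APV(future benefits) per unit = sum_{k=0}^{7} k_p_x * q * v^(k+1) = 0.092708
APV(future benefits) = 72031 * 0.092708 = 6677.8552
Life annuity-due factor ä_{x:8} = sum_{k=0}^{7} k_p_x * v^k = 5.889689
APV(future premiums) = 3358 * 5.889689 = 19777.5767
V = 6677.8552 - 19777.5767
= -13099.7215


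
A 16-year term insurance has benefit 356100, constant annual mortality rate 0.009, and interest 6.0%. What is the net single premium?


NSP = benefit * sum_{k=0}^{n-1} k_p_x * q * v^(k+1)
With constant q=0.009, v=0.943396
Sum = 0.086005
NSP = 356100 * 0.086005
= 30626.24


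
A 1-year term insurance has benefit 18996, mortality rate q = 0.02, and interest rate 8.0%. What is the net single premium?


NSP = benefit * q * v
v = 1/(1+i) = 0.925926
NSP = 18996 * 0.02 * 0.925926
= 351.7778


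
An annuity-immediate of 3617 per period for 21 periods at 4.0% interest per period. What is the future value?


FV = PMT * ((1+i)^n - 1) / i
= 3617 * ((1.04)^21 - 1) / 0.04
= 3617 * (2.278768 - 1) / 0.04
= 115632.6026


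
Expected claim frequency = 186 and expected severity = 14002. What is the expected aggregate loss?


E[S] = E[N] * E[X]
= 186 * 14002
= 2.6044e+06


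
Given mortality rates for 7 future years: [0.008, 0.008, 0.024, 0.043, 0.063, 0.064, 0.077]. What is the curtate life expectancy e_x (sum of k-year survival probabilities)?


e_x = sum_{k=1}^{n} k_p_x
k_p_x values:
  1_p_x = 0.992
  2_p_x = 0.984064
  3_p_x = 0.960446
  4_p_x = 0.919147
  5_p_x = 0.861241
  6_p_x = 0.806122
  7_p_x = 0.74405
e_x = 6.2671


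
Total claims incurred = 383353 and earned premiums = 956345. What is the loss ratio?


Loss ratio = claims / premiums
= 383353 / 956345
= 0.4009


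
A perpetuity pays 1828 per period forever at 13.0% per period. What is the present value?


PV = PMT / i
= 1828 / 0.13
= 14061.5385


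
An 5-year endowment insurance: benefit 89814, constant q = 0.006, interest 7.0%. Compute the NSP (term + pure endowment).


Term component = 2184.9496
Pure endowment = 5_p_x * v^5 * benefit = 0.970358 * 0.712986 * 89814 = 62137.9716
NSP = 64322.9212


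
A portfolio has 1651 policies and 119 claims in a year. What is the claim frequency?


frequency = claims / policies
= 119 / 1651
= 0.0721


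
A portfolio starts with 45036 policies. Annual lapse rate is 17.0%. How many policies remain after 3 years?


remaining = initial * (1 - lapse)^years
= 45036 * (1 - 0.17)^3
= 45036 * 0.571787
= 25750.9993


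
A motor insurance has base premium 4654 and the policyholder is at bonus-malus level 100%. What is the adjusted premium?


adjusted = base * BM_level / 100
= 4654 * 100 / 100
= 4654 * 1.0
= 4654.0


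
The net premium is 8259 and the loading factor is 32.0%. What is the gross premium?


Gross = net * (1 + loading)
= 8259 * (1 + 0.32)
= 8259 * 1.32
= 10901.88


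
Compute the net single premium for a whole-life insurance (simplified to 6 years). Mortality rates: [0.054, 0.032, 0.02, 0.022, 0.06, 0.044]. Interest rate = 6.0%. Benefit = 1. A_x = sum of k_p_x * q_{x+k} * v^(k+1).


v = 0.943396
Year 0: k_p_x=1.0, q=0.054, term=0.050943
Year 1: k_p_x=0.946, q=0.032, term=0.026942
Year 2: k_p_x=0.915728, q=0.02, term=0.015377
Year 3: k_p_x=0.897413, q=0.022, term=0.015638
Year 4: k_p_x=0.87767, q=0.06, term=0.039351
Year 5: k_p_x=0.82501, q=0.044, term=0.02559
A_x = 0.1738


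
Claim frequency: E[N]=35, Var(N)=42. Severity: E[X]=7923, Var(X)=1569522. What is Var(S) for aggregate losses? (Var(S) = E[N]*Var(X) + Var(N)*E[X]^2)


Var(S) = E[N]*Var(X) + Var(N)*E[X]^2
= 35*1569522 + 42*7923^2
= 54933270 + 2636505018
= 2.6914e+09


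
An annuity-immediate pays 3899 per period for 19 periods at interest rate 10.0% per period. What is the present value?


PV = PMT * (1 - (1+i)^(-n)) / i
= 3899 * (1 - (1+0.1)^(-19)) / 0.1
= 3899 * (1 - 0.163508) / 0.1
= 3899 * 8.36492
= 32614.8234


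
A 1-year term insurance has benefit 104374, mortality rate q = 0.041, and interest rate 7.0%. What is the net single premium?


NSP = benefit * q * v
v = 1/(1+i) = 0.934579
NSP = 104374 * 0.041 * 0.934579
= 3999.3776


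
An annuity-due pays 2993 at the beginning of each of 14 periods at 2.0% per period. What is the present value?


PV_due = PMT * (1-(1+i)^(-n))/i * (1+i)
PV_immediate = 36234.0026
PV_due = 36234.0026 * 1.02
= 36958.6826


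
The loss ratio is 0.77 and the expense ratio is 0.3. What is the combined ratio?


Combined ratio = loss ratio + expense ratio
= 0.77 + 0.3
= 1.07


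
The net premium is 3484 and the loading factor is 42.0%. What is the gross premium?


Gross = net * (1 + loading)
= 3484 * (1 + 0.42)
= 3484 * 1.42
= 4947.28


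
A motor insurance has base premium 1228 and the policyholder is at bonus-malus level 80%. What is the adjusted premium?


adjusted = base * BM_level / 100
= 1228 * 80 / 100
= 1228 * 0.8
= 982.4


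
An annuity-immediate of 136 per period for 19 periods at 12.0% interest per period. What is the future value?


FV = PMT * ((1+i)^n - 1) / i
= 136 * ((1.12)^19 - 1) / 0.12
= 136 * (8.612762 - 1) / 0.12
= 8627.7966


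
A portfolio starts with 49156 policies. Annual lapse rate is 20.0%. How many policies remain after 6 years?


remaining = initial * (1 - lapse)^years
= 49156 * (1 - 0.2)^6
= 49156 * 0.262144
= 12885.9505


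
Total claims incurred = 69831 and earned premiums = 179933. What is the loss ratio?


Loss ratio = claims / premiums
= 69831 / 179933
= 0.3881


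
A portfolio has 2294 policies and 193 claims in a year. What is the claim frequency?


frequency = claims / policies
= 193 / 2294
= 0.0841


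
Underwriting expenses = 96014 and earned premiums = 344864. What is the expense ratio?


Expense ratio = expenses / premiums
= 96014 / 344864
= 0.2784


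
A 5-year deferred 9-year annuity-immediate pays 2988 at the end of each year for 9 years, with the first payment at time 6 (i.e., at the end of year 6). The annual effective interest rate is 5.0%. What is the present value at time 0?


PV at time 5 of the 9-year annuity-immediate:
a_n = 2988 * (1-(1+0.05)^(-9))/0.05 = 21238.1712
Discount back 5 years to time 0:
PV = 21238.1712 * (1+0.05)^(-5)
= 21238.1712 * 0.783526
= 16640.6628


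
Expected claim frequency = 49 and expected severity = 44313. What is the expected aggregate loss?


E[S] = E[N] * E[X]
= 49 * 44313
= 2.1713e+06


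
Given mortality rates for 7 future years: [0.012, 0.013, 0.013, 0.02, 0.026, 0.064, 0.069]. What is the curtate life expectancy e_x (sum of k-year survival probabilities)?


e_x = sum_{k=1}^{n} k_p_x
k_p_x values:
  1_p_x = 0.988
  2_p_x = 0.975156
  3_p_x = 0.962479
  4_p_x = 0.943229
  5_p_x = 0.918705
  6_p_x = 0.859908
  7_p_x = 0.800575
e_x = 6.4481


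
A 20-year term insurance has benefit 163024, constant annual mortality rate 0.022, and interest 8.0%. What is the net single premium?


NSP = benefit * sum_{k=0}^{n-1} k_p_x * q * v^(k+1)
With constant q=0.022, v=0.925926
Sum = 0.186029
NSP = 163024 * 0.186029
= 30327.2668


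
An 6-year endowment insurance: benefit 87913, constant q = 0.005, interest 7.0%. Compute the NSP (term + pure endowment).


Term component = 2071.2292
Pure endowment = 6_p_x * v^6 * benefit = 0.970373 * 0.666342 * 87913 = 56844.5613
NSP = 58915.7905


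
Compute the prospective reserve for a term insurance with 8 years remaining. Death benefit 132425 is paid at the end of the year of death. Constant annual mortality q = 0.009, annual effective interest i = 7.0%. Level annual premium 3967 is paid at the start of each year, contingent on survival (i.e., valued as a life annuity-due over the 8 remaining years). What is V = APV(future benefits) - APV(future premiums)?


v = 1/(1+i) = 0.934579
APV(future benefits) per unit = sum_{k=0}^{7} k_p_x * q * v^(k+1) = 0.052245
APV(future benefits) = 132425 * 0.052245 = 6918.6052
Life annuity-due factor ä_{x:8} = sum_{k=0}^{7} k_p_x * v^k = 6.211405
APV(future premiums) = 3967 * 6.211405 = 24640.643
V = 6918.6052 - 24640.643
= -17722.0378


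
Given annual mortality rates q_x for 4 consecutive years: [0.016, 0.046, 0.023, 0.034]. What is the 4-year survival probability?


p_k = 1 - q_k for each year
Survival = product of (1 - q_k)
= 0.984 * 0.954 * 0.977 * 0.966
= 0.886


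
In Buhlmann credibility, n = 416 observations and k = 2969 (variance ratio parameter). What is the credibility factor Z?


Z = n / (n + k)
= 416 / (416 + 2969)
= 416 / 3385
= 0.1229


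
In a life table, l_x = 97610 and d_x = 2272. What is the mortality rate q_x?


q_x = d_x / l_x
= 2272 / 97610
= 0.0233


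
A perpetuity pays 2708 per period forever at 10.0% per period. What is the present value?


PV = PMT / i
= 2708 / 0.1
= 27080.0


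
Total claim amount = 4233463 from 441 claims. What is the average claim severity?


severity = total / number
= 4233463 / 441
= 9599.6893


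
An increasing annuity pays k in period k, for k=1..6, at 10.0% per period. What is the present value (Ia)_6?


(Ia)_n = sum_{k=1}^{n} k * v^k, v = 1/(1+i)
v = 0.909091
Sum computed term by term:
(Ia)_6 = 14.0394


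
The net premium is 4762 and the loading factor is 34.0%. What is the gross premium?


Gross = net * (1 + loading)
= 4762 * (1 + 0.34)
= 4762 * 1.34
= 6381.08


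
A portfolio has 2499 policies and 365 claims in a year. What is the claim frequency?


frequency = claims / policies
= 365 / 2499
= 0.1461


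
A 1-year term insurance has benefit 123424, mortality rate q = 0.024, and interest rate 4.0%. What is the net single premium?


NSP = benefit * q * v
v = 1/(1+i) = 0.961538
NSP = 123424 * 0.024 * 0.961538
= 2848.2462


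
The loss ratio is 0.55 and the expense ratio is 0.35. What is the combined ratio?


Combined ratio = loss ratio + expense ratio
= 0.55 + 0.35
= 0.9


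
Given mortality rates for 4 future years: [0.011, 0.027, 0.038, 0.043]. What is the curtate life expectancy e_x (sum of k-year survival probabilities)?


e_x = sum_{k=1}^{n} k_p_x
k_p_x values:
  1_p_x = 0.989
  2_p_x = 0.962297
  3_p_x = 0.92573
  4_p_x = 0.885923
e_x = 3.763


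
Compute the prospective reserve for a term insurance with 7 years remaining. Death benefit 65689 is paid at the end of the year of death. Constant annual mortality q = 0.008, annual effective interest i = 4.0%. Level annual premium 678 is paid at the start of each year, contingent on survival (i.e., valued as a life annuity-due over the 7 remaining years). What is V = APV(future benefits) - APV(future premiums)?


v = 1/(1+i) = 0.961538
APV(future benefits) per unit = sum_{k=0}^{6} k_p_x * q * v^(k+1) = 0.046938
APV(future benefits) = 65689 * 0.046938 = 3083.3296
Life annuity-due factor ä_{x:7} = sum_{k=0}^{6} k_p_x * v^k = 6.101978
APV(future premiums) = 678 * 6.101978 = 4137.1412
V = 3083.3296 - 4137.1412
= -1053.8116


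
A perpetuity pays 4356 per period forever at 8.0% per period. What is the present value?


PV = PMT / i
= 4356 / 0.08
= 54450.0


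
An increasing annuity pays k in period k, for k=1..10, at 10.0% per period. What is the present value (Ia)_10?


(Ia)_n = sum_{k=1}^{n} k * v^k, v = 1/(1+i)
v = 0.909091
Sum computed term by term:
(Ia)_10 = 29.0359


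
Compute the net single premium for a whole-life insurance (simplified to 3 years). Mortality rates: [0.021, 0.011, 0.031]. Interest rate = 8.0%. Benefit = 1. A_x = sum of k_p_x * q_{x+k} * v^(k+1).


v = 0.925926
Year 0: k_p_x=1.0, q=0.021, term=0.019444
Year 1: k_p_x=0.979, q=0.011, term=0.009233
Year 2: k_p_x=0.968231, q=0.031, term=0.023827
A_x = 0.0525


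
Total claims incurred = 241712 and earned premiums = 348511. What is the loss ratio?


Loss ratio = claims / premiums
= 241712 / 348511
= 0.6936


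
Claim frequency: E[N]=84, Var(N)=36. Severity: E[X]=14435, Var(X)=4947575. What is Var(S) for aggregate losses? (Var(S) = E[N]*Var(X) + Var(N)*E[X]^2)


Var(S) = E[N]*Var(X) + Var(N)*E[X]^2
= 84*4947575 + 36*14435^2
= 415596300 + 7501292100
= 7.9169e+09


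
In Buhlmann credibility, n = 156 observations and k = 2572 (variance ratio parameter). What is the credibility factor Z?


Z = n / (n + k)
= 156 / (156 + 2572)
= 156 / 2728
= 0.0572


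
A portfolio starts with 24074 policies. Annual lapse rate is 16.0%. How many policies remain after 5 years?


remaining = initial * (1 - lapse)^years
= 24074 * (1 - 0.16)^5
= 24074 * 0.418212
= 10068.0343


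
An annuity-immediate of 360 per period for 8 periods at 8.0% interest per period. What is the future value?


FV = PMT * ((1+i)^n - 1) / i
= 360 * ((1.08)^8 - 1) / 0.08
= 360 * (1.85093 - 1) / 0.08
= 3829.1859


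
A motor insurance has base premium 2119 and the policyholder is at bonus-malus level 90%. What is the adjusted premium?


adjusted = base * BM_level / 100
= 2119 * 90 / 100
= 2119 * 0.9
= 1907.1


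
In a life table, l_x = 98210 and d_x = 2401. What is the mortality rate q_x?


q_x = d_x / l_x
= 2401 / 98210
= 0.0244


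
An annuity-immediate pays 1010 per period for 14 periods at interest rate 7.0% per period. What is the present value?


PV = PMT * (1 - (1+i)^(-n)) / i
= 1010 * (1 - (1+0.07)^(-14)) / 0.07
= 1010 * (1 - 0.387817) / 0.07
= 1010 * 8.745468
= 8832.9227


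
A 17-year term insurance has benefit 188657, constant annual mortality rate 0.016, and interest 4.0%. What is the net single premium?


NSP = benefit * sum_{k=0}^{n-1} k_p_x * q * v^(k+1)
With constant q=0.016, v=0.961538
Sum = 0.174212
NSP = 188657 * 0.174212
= 32866.4058


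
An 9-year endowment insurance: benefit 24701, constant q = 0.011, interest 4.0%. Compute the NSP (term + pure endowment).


Term component = 1939.1969
Pure endowment = 9_p_x * v^9 * benefit = 0.905246 * 0.702587 * 24701 = 15710.178
NSP = 17649.3749


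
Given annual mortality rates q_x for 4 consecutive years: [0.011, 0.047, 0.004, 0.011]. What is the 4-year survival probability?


p_k = 1 - q_k for each year
Survival = product of (1 - q_k)
= 0.989 * 0.953 * 0.996 * 0.989
= 0.9284


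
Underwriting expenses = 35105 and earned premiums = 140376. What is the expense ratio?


Expense ratio = expenses / premiums
= 35105 / 140376
= 0.2501


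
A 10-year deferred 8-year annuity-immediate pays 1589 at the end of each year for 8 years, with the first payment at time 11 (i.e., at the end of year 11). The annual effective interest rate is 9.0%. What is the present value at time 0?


PV at time 10 of the 8-year annuity-immediate:
a_n = 1589 * (1-(1+0.09)^(-8))/0.09 = 8794.8276
Discount back 10 years to time 0:
PV = 8794.8276 * (1+0.09)^(-10)
= 8794.8276 * 0.422411
= 3715.0302


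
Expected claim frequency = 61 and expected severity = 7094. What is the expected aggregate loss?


E[S] = E[N] * E[X]
= 61 * 7094
= 432734


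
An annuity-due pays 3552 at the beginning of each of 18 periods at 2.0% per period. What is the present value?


PV_due = PMT * (1-(1+i)^(-n))/i * (1+i)
PV_immediate = 53251.695
PV_due = 53251.695 * 1.02
= 54316.7289


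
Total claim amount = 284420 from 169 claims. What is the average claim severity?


severity = total / number
= 284420 / 169
= 1682.9586


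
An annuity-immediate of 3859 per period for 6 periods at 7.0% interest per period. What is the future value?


FV = PMT * ((1+i)^n - 1) / i
= 3859 * ((1.07)^6 - 1) / 0.07
= 3859 * (1.50073 - 1) / 0.07
= 27604.549


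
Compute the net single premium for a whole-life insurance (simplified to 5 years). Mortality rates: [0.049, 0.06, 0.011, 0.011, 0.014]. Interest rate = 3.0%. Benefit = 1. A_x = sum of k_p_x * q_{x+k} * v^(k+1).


v = 0.970874
Year 0: k_p_x=1.0, q=0.049, term=0.047573
Year 1: k_p_x=0.951, q=0.06, term=0.053785
Year 2: k_p_x=0.89394, q=0.011, term=0.008999
Year 3: k_p_x=0.884107, q=0.011, term=0.008641
Year 4: k_p_x=0.874381, q=0.014, term=0.010559
A_x = 0.1296


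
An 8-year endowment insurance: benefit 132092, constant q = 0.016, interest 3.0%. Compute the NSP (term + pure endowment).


Term component = 14066.2661
Pure endowment = 8_p_x * v^8 * benefit = 0.878943 * 0.789409 * 132092 = 91651.4849
NSP = 105717.751


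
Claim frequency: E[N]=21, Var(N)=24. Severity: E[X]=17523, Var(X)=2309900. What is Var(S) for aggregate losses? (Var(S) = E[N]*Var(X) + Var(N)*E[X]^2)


Var(S) = E[N]*Var(X) + Var(N)*E[X]^2
= 21*2309900 + 24*17523^2
= 48507900 + 7369332696
= 7.4178e+09


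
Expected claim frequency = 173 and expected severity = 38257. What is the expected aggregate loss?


E[S] = E[N] * E[X]
= 173 * 38257
= 6.6185e+06


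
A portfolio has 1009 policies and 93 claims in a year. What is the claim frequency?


frequency = claims / policies
= 93 / 1009
= 0.0922


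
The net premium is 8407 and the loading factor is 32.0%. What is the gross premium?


Gross = net * (1 + loading)
= 8407 * (1 + 0.32)
= 8407 * 1.32
= 11097.24


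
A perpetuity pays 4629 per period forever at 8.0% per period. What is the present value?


PV = PMT / i
= 4629 / 0.08
= 57862.5


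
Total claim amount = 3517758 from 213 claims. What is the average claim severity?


severity = total / number
= 3517758 / 213
= 16515.2958


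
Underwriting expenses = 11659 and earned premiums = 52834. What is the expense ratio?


Expense ratio = expenses / premiums
= 11659 / 52834
= 0.2207


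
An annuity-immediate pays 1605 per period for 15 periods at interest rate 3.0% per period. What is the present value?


PV = PMT * (1 - (1+i)^(-n)) / i
= 1605 * (1 - (1+0.03)^(-15)) / 0.03
= 1605 * (1 - 0.641862) / 0.03
= 1605 * 11.937935
= 19160.3858


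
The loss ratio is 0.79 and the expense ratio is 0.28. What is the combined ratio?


Combined ratio = loss ratio + expense ratio
= 0.79 + 0.28
= 1.07


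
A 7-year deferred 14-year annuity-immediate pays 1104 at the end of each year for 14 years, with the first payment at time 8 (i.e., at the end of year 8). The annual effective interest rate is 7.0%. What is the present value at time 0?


PV at time 7 of the 14-year annuity-immediate:
a_n = 1104 * (1-(1+0.07)^(-14))/0.07 = 9654.9967
Discount back 7 years to time 0:
PV = 9654.9967 * (1+0.07)^(-7)
= 9654.9967 * 0.62275
= 6012.6467


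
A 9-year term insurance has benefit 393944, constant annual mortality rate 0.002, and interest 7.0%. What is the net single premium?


NSP = benefit * sum_{k=0}^{n-1} k_p_x * q * v^(k+1)
With constant q=0.002, v=0.934579
Sum = 0.012938
NSP = 393944 * 0.012938
= 5096.969


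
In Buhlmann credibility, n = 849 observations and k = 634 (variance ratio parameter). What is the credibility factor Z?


Z = n / (n + k)
= 849 / (849 + 634)
= 849 / 1483
= 0.5725


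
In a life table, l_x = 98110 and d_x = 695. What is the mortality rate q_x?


q_x = d_x / l_x
= 695 / 98110
= 0.0071


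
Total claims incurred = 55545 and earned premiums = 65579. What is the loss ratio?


Loss ratio = claims / premiums
= 55545 / 65579
= 0.847


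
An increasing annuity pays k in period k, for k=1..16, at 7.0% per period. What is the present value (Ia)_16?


(Ia)_n = sum_{k=1}^{n} k * v^k, v = 1/(1+i)
v = 0.934579
Sum computed term by term:
(Ia)_16 = 66.9737


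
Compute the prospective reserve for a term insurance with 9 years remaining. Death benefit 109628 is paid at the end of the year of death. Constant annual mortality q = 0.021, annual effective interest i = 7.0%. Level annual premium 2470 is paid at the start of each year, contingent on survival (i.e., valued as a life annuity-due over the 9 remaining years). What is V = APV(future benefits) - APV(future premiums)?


v = 1/(1+i) = 0.934579
APV(future benefits) per unit = sum_{k=0}^{8} k_p_x * q * v^(k+1) = 0.127072
APV(future benefits) = 109628 * 0.127072 = 13930.6238
Life annuity-due factor ä_{x:9} = sum_{k=0}^{8} k_p_x * v^k = 6.474609
APV(future premiums) = 2470 * 6.474609 = 15992.2846
V = 13930.6238 - 15992.2846
= -2061.6608


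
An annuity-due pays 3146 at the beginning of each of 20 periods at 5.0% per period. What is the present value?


PV_due = PMT * (1-(1+i)^(-n))/i * (1+i)
PV_immediate = 39206.1137
PV_due = 39206.1137 * 1.05
= 41166.4194


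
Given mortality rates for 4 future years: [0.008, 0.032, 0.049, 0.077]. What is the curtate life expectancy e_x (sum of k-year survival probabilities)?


e_x = sum_{k=1}^{n} k_p_x
k_p_x values:
  1_p_x = 0.992
  2_p_x = 0.960256
  3_p_x = 0.913203
  4_p_x = 0.842887
e_x = 3.7083


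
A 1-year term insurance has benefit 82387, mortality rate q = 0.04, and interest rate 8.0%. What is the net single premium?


NSP = benefit * q * v
v = 1/(1+i) = 0.925926
NSP = 82387 * 0.04 * 0.925926
= 3051.3704


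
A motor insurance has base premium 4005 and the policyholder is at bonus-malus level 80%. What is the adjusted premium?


adjusted = base * BM_level / 100
= 4005 * 80 / 100
= 4005 * 0.8
= 3204.0


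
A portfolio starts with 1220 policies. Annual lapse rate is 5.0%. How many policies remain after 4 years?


remaining = initial * (1 - lapse)^years
= 1220 * (1 - 0.05)^4
= 1220 * 0.814506
= 993.6976


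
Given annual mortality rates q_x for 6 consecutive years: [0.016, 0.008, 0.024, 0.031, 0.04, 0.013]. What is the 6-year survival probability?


p_k = 1 - q_k for each year
Survival = product of (1 - q_k)
= 0.984 * 0.992 * 0.976 * 0.969 * 0.96 * 0.987
= 0.8747


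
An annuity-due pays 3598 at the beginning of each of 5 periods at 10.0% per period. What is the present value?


PV_due = PMT * (1-(1+i)^(-n))/i * (1+i)
PV_immediate = 13639.2508
PV_due = 13639.2508 * 1.1
= 15003.1759


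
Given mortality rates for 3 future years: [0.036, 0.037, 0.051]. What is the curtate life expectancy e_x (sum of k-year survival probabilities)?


e_x = sum_{k=1}^{n} k_p_x
k_p_x values:
  1_p_x = 0.964
  2_p_x = 0.928332
  3_p_x = 0.880987
e_x = 2.7733


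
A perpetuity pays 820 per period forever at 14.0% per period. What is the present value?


PV = PMT / i
= 820 / 0.14
= 5857.1429


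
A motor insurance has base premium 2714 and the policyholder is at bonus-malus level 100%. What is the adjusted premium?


adjusted = base * BM_level / 100
= 2714 * 100 / 100
= 2714 * 1.0
= 2714.0


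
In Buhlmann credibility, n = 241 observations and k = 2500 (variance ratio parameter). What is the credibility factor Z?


Z = n / (n + k)
= 241 / (241 + 2500)
= 241 / 2741
= 0.0879


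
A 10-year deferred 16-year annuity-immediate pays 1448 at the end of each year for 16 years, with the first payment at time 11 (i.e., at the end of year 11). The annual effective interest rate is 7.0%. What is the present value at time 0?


PV at time 10 of the 16-year annuity-immediate:
a_n = 1448 * (1-(1+0.07)^(-16))/0.07 = 13678.7472
Discount back 10 years to time 0:
PV = 13678.7472 * (1+0.07)^(-10)
= 13678.7472 * 0.508349
= 6953.5814


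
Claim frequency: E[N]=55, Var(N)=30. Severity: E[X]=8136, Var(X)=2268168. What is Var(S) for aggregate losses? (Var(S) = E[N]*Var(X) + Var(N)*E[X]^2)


Var(S) = E[N]*Var(X) + Var(N)*E[X]^2
= 55*2268168 + 30*8136^2
= 124749240 + 1985834880
= 2.1106e+09


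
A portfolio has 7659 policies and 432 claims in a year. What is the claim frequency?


frequency = claims / policies
= 432 / 7659
= 0.0564


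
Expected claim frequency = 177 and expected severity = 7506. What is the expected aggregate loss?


E[S] = E[N] * E[X]
= 177 * 7506
= 1.3286e+06


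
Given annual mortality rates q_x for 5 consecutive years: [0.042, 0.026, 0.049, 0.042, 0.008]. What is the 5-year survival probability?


p_k = 1 - q_k for each year
Survival = product of (1 - q_k)
= 0.958 * 0.974 * 0.951 * 0.958 * 0.992
= 0.8433
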